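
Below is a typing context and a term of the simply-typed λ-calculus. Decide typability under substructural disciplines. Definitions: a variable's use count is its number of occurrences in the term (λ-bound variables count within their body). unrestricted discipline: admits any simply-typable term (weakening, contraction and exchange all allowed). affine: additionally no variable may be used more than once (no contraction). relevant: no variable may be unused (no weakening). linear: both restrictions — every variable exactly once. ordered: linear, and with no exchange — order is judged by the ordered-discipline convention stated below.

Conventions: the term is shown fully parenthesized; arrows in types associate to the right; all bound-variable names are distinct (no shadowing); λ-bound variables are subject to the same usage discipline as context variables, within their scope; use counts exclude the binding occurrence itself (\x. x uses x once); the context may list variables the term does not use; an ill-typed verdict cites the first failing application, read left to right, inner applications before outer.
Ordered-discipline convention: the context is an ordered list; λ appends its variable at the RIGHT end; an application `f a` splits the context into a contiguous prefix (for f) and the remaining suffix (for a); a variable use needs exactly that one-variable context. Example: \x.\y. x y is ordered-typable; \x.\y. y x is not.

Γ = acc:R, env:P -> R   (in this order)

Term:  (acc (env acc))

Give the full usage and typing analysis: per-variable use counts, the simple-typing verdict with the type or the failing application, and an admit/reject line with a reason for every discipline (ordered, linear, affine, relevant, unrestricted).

use counts: acc: 2, env: 1
left-to-right use order: acc, env, acc
typing: ill-typed: argument of type R where P is required
ordered ✗ (fails simple typing)
linear ✗ (a type mismatch blocks all five)
affine ✗ (the type mismatch rejects it)
relevant ✗ (not simply typable)
unrestricted ✗ (fails simple typing)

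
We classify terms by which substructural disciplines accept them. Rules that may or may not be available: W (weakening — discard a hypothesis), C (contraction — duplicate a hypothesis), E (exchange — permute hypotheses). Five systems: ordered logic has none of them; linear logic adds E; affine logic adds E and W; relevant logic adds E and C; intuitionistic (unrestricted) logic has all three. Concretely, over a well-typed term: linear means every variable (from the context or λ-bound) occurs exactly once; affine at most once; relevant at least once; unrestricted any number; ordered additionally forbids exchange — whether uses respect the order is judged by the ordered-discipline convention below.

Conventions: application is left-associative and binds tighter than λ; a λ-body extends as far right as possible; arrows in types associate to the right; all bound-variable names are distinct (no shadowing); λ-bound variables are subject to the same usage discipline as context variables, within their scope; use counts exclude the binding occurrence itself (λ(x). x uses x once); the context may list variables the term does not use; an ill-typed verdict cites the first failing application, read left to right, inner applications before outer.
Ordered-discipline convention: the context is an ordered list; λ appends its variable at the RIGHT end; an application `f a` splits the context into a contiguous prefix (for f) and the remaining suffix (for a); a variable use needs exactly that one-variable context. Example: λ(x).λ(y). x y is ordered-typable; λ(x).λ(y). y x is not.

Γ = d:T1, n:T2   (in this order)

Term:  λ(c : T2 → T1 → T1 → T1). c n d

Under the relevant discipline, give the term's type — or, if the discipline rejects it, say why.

term : (T2 → T1 → T1 → T1) → T1 → T1
usage: d ×1; n ×1; c (bound) ×1
uses in reading order: c, n, d
typing: well-typed — term : (T2 → T1 → T1 → T1) → T1 → T1
all disciplines: ordered ✗ | linear ✓ | affine ✓ | relevant ✓ | unrestricted ✓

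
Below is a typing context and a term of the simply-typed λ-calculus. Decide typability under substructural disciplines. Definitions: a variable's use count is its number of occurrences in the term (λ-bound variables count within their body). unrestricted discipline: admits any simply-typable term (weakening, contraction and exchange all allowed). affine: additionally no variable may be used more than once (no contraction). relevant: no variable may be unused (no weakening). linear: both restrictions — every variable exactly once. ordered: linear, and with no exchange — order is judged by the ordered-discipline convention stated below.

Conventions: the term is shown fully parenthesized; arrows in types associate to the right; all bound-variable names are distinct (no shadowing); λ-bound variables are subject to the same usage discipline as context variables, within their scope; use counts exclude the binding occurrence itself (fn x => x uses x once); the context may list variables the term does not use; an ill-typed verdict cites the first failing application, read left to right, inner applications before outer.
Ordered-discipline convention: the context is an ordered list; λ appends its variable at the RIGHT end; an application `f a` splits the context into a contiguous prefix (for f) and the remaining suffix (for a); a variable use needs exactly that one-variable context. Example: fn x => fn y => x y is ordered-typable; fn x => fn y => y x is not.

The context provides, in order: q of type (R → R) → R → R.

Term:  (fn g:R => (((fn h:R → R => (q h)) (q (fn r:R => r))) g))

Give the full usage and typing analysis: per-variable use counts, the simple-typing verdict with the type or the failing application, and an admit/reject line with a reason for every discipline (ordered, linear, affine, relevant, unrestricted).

use counts: q: 2×, g (λ-bound): 1×, h (λ-bound): 1×, r (λ-bound): 1×
order of uses: q, h, q, r, g
typing: well-typed — term : R → R
ordered: ✗ — needs contraction — q ×2
linear: ✗ — needs contraction — q ×2
affine: ✗ — needs contraction — q ×2
relevant: ✓ — every one of q, g, h, r appears
unrestricted: ✓ — well-typed at R → R; no restrictions here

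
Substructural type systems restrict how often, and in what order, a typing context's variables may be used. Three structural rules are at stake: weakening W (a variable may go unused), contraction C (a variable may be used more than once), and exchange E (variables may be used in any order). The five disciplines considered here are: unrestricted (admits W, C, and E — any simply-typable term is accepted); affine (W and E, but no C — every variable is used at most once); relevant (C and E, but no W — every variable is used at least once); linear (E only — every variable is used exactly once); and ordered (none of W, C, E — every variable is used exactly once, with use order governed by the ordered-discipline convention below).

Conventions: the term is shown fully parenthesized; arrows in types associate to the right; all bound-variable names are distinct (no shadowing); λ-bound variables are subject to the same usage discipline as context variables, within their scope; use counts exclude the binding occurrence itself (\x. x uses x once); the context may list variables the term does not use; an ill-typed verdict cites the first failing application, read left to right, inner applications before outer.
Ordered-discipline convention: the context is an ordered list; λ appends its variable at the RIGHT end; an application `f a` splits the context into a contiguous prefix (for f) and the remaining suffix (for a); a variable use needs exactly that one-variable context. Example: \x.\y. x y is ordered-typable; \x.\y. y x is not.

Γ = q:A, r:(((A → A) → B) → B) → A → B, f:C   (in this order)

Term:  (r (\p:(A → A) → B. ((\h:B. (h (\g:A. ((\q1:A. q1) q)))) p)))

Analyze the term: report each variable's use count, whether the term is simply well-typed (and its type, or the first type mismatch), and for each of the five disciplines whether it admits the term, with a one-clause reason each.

usage: q: 1, r: 1, f: 0, p [bound]: 1, h [bound]: 1, g [bound]: 0, q1 [bound]: 1
left-to-right use order: r, h, q1, q, p
typing: ill-typed: non-function type B applied to an argument
ordered ✗ (not simply typable)
linear ✗ (fails simple typing)
affine ✗ (a type mismatch blocks all five)
relevant ✗ (the type mismatch rejects it)
unrestricted ✗ (not simply typable)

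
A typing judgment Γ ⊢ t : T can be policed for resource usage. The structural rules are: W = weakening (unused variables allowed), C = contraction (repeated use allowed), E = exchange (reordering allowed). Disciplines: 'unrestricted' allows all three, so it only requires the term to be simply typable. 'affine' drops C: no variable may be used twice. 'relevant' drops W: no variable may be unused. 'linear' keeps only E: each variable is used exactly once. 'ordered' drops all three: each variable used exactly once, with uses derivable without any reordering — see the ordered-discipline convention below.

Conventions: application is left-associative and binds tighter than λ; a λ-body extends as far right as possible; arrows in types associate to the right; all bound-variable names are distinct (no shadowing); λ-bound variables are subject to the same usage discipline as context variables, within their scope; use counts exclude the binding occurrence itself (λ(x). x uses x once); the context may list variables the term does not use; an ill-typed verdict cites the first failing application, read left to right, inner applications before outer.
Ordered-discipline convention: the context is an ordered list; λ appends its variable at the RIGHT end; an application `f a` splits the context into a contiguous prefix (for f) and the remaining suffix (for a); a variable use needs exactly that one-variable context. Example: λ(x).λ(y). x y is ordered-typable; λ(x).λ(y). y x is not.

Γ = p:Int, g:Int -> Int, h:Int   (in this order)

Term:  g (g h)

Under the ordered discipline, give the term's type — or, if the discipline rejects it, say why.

not well-typed under ordered — uses contraction: g ×2; needs weakening: p unused
use counts: p: 0; g: 2; h: 1
use order (left to right): g, g, h
typing: well-typed at Int
across the five disciplines: ordered ✗ · linear ✗ · affine ✗ · relevant ✗ · unrestricted ✓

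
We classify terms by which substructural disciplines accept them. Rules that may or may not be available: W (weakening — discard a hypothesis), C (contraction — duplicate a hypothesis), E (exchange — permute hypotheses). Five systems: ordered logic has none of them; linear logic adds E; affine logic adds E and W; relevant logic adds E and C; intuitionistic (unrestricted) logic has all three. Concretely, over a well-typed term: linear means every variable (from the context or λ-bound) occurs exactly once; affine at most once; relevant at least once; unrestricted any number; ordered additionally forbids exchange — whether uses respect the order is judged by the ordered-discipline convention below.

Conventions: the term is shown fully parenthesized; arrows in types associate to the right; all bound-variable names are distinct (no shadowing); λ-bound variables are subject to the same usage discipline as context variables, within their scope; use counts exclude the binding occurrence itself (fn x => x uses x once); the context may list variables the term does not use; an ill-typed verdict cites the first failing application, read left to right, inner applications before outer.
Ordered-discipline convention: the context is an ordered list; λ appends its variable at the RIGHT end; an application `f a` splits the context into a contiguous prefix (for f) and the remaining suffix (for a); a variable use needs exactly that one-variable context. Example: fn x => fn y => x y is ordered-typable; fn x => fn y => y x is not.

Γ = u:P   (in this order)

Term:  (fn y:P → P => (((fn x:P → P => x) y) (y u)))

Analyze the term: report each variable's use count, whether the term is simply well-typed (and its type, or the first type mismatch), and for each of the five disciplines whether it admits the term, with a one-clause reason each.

usage: u: 1, y (bound): 2, x (bound): 1
order of uses: x, y, y, u
typing: well-typed at (P → P) → P
ordered: ✗, y ×2 used more than once (contraction)
linear: ✗, y ×2 used more than once (contraction)
affine: ✗, y ×2 used more than once (contraction)
relevant: ✓, at least one use each (u, y, x)
unrestricted: ✓, type-checks ((P → P) → P) and nothing is barred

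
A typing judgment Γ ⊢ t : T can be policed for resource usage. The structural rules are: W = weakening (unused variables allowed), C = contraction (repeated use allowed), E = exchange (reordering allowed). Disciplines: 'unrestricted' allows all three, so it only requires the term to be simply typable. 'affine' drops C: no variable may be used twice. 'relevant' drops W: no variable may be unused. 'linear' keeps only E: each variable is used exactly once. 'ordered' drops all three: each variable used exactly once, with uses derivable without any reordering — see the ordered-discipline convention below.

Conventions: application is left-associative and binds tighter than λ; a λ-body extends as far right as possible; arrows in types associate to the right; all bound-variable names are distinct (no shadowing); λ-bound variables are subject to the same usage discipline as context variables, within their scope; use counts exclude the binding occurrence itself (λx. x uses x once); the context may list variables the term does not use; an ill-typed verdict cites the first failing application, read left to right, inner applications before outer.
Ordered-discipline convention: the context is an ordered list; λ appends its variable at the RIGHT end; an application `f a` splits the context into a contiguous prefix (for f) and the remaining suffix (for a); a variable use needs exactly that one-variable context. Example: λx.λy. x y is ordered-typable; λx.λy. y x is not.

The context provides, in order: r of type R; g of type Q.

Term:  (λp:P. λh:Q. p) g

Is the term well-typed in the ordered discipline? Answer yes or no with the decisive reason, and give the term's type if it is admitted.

no — a type mismatch blocks all five
variable uses: r: 0, g: 1, p (bound): 1, h (bound): 0
left-to-right use order: p, g
typing: ill-typed: an application expects P but receives Q
all disciplines: ordered ✗; linear ✗; affine ✗; relevant ✗; unrestricted ✗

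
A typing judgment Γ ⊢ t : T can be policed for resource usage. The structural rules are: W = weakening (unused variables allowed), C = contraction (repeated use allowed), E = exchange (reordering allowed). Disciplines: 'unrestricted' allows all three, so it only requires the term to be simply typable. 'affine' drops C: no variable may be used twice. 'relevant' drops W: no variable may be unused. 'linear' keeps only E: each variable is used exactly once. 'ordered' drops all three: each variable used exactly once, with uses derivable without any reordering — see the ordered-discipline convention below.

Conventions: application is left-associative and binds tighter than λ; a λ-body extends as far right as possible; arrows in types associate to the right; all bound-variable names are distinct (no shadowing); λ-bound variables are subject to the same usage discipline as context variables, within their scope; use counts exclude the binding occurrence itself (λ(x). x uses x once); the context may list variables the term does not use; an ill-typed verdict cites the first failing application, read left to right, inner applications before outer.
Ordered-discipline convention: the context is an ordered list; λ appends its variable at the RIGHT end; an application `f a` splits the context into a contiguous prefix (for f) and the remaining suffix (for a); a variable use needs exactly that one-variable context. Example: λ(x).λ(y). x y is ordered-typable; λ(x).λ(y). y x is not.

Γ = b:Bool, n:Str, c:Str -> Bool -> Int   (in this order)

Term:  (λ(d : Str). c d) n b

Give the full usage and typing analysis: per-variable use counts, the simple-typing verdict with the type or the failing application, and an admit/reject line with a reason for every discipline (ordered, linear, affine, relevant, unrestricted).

usage: b: 1×, n: 1×, c: 1×, d [bound]: 1×
order of uses: c, d, n, b
typing: well-typed — term : Int
ordered: ✗ — use order c, d, n, b needs exchange
linear: ✓ — single use per variable (b, n, c, d)
affine: ✓ — at most one use each (b, n, c, d)
relevant: ✓ — b, n, c, d: all used, weakening unneeded
unrestricted: ✓ — typability at Int is all that's needed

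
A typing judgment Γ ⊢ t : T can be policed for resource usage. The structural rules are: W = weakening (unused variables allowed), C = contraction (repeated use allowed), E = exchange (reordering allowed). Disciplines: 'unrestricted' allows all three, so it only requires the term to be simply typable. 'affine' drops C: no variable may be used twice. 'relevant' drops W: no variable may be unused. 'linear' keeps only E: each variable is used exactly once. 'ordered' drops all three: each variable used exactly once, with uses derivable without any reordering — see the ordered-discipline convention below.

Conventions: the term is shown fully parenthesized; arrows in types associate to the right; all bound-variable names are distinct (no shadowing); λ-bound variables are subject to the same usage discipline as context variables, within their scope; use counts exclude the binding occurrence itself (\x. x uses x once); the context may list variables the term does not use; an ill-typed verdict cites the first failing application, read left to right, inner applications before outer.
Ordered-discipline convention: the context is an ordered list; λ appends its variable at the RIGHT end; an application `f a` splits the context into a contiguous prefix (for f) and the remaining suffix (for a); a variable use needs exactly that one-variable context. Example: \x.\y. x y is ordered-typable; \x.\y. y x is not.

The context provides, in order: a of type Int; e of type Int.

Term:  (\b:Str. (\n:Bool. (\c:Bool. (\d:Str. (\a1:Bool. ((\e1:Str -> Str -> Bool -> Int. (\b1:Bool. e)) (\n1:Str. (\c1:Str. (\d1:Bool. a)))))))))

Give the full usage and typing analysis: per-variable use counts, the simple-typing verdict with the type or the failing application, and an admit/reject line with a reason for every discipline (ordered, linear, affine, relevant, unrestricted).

variable uses: a: 1, e: 1, b (bound): 0, n (bound): 0, c (bound): 0, d (bound): 0, a1 (bound): 0, e1 (bound): 0, b1 (bound): 0, n1 (bound): 0, c1 (bound): 0, d1 (bound): 0
use order (left to right): e, a
typing: well-typed — term : Str -> Bool -> Bool -> Str -> Bool -> Bool -> Int
ordered: ✗ — b, n, c, d, a1, e1, b1, n1, c1, d1 left unused
linear: ✗ — b, n, c, d, a1, e1, b1, n1, c1, d1 left unused
affine: ✓ — no duplicate uses among a, e, b, n, c, d, a1, e1, b1, n1, c1, d1
relevant: ✗ — b, n, c, d, a1, e1, b1, n1, c1, d1 left unused
unrestricted: ✓ — well-typed at Str -> Bool -> Bool -> Str -> Bool -> Bool -> Int; no restrictions here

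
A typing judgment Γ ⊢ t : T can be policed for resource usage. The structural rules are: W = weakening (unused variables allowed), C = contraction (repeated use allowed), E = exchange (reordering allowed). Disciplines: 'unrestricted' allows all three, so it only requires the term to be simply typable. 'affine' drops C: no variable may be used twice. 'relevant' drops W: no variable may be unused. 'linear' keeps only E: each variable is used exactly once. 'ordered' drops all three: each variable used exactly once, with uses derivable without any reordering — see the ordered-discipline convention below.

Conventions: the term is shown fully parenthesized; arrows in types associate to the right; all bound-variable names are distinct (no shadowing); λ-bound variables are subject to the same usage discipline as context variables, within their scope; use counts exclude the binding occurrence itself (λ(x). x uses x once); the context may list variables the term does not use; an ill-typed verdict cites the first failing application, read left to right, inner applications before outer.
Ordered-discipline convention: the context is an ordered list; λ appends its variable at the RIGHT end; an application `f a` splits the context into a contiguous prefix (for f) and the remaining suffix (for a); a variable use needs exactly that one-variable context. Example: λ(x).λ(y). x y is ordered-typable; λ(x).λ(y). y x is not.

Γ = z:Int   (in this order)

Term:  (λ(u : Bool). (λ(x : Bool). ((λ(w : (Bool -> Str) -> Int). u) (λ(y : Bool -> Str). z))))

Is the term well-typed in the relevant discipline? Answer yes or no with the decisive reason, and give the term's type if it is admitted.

no — x, w, y never used (weakening)
usage: z=1; u (bound)=1; x (bound)=0; w (bound)=0; y (bound)=0
left-to-right use order: u, z
typing: well-typed — term : Bool -> Bool -> Bool
all disciplines: ordered ✗, linear ✗, affine ✓, relevant ✗, unrestricted ✓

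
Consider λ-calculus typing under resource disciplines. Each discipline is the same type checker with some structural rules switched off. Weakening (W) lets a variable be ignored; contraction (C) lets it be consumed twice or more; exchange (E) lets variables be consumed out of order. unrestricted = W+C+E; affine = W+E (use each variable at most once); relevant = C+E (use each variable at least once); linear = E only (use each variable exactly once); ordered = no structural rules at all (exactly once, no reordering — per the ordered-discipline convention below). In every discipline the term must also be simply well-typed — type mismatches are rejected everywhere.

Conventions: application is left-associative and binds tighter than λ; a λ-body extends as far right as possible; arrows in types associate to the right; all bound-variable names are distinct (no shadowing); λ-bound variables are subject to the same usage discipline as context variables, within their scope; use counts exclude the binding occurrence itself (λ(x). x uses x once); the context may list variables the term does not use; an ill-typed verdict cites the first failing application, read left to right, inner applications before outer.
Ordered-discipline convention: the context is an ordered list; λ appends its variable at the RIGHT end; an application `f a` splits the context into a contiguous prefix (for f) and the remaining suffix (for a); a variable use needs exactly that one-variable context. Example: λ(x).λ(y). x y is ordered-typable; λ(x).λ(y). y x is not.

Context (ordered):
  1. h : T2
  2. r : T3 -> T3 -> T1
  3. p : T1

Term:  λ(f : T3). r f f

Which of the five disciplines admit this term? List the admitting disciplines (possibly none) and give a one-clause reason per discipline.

admitted by: unrestricted
variable uses: h=0; r=1; p=0; f (λ-bound)=2
left-to-right use order: r, f, f
typing: well-typed at T3 -> T1
ordered ✗ (uses contraction: f ×2; unused: h, p — weakening required)
linear ✗ (uses contraction: f ×2; unused: h, p — weakening required)
affine ✗ (uses contraction: f ×2)
relevant ✗ (unused: h, p — weakening required)
unrestricted ✓ (typability at T3 -> T1 is all that's needed)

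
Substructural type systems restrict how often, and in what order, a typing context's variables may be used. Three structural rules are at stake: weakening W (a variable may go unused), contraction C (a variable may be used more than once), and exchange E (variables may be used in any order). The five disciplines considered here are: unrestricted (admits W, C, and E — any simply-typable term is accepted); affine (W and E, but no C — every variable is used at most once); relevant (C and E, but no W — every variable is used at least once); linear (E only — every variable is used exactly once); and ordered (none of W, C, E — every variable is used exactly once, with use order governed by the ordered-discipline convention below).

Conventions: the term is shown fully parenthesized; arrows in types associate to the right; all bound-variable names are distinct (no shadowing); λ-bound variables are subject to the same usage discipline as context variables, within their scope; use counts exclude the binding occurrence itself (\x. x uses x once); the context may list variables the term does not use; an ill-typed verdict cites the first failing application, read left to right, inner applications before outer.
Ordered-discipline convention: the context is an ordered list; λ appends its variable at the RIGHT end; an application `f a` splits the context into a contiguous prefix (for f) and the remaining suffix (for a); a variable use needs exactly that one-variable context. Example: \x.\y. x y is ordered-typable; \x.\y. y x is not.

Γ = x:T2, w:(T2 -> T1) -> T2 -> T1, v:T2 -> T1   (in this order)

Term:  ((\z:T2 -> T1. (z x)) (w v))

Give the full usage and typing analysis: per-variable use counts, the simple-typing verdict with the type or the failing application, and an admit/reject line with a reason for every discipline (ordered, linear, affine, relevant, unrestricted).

usage: x ×1, w ×1, v ×1, z (λ-bound) ×1
uses in reading order: z, x, w, v
typing: ✓ — T1
ordered ✗ (no ordered split (uses run z, x, w, v))
linear ✓ (exactly-once usage across x, w, v, z)
affine ✓ (x, w, v, z: no repeats, contraction unneeded)
relevant ✓ (x, w, v, z: all used, weakening unneeded)
unrestricted ✓ (well-typed at T1; no restrictions here)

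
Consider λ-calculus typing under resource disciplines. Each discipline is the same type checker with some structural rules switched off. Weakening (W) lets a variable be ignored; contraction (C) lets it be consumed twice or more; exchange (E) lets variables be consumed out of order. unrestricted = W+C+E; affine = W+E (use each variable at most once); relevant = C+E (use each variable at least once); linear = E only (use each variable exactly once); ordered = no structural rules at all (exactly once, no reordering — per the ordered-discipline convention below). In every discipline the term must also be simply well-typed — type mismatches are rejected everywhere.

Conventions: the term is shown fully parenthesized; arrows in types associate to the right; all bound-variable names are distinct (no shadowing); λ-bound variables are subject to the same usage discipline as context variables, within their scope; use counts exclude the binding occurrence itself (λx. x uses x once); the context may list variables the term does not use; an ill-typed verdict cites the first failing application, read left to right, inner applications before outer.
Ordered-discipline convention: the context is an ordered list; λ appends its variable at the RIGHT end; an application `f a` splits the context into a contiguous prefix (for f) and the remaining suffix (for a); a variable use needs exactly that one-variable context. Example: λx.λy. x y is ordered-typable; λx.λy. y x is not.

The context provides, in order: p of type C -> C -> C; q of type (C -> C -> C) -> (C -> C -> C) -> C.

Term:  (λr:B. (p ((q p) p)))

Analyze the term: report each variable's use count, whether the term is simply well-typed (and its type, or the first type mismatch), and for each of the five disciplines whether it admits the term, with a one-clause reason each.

usage: p: 3; q: 1; r [bound]: 0
uses in reading order: p, q, p, p
typing: the term checks, with type B -> C -> C
ordered ✗ (p ×3 used more than once (contraction); r left unused)
linear ✗ (p ×3 used more than once (contraction); r left unused)
affine ✗ (p ×3 used more than once (contraction))
relevant ✗ (r left unused)
unrestricted ✓ (simply typable at B -> C -> C; W, C, E all held)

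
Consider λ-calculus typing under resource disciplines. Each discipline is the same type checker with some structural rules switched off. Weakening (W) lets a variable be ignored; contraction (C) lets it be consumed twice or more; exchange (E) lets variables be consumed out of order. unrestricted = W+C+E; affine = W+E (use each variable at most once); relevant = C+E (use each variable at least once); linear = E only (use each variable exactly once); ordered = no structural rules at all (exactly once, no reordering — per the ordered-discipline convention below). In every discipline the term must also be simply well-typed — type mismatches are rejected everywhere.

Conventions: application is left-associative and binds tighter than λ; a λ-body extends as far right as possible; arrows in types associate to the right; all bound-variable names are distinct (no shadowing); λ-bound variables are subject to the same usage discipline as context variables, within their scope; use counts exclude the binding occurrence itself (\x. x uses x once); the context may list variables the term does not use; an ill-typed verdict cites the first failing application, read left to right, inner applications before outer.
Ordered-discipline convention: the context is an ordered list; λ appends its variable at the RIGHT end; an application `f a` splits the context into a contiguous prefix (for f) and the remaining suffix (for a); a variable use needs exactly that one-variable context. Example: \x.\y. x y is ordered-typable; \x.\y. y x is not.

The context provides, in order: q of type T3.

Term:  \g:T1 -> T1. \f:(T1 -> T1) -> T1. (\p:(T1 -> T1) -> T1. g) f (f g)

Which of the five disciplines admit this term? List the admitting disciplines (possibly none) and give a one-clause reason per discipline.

admitted by: unrestricted
counts: q: 0, g (bound): 2, f (bound): 2, p (bound): 0
uses in reading order: g, f, f, g
typing: ✓ — (T1 -> T1) -> ((T1 -> T1) -> T1) -> T1
ordered: ✗, uses contraction: g ×2, f ×2; unused: q, p — weakening required
linear: ✗, uses contraction: g ×2, f ×2; unused: q, p — weakening required
affine: ✗, uses contraction: g ×2, f ×2
relevant: ✗, unused: q, p — weakening required
unrestricted: ✓, simply typable at (T1 -> T1) -> ((T1 -> T1) -> T1) -> T1; W, C, E all held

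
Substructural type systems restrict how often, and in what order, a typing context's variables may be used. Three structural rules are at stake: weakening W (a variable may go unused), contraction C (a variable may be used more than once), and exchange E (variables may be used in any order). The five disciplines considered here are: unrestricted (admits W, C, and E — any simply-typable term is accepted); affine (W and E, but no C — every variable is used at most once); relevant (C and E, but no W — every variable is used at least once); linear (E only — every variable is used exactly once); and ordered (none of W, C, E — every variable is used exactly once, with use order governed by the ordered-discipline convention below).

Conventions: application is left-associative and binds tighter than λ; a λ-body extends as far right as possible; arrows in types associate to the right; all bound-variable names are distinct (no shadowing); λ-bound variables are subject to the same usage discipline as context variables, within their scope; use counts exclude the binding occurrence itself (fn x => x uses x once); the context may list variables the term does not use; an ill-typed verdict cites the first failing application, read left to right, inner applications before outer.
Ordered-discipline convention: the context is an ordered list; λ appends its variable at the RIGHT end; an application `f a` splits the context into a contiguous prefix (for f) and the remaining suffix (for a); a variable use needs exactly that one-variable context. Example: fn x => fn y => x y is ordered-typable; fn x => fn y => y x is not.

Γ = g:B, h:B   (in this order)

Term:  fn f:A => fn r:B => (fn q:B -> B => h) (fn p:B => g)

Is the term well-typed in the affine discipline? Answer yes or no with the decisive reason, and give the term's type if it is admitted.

yes — at most one use each (g, h, f, r, q, p); term : A -> B -> B
usage: g=1, h=1, f (λ-bound)=0, r (λ-bound)=0, q (λ-bound)=0, p (λ-bound)=0
use order (left to right): h, g
typing: well-typed — term : A -> B -> B
per-discipline verdicts: ordered ✗, linear ✗, affine ✓, relevant ✗, unrestricted ✓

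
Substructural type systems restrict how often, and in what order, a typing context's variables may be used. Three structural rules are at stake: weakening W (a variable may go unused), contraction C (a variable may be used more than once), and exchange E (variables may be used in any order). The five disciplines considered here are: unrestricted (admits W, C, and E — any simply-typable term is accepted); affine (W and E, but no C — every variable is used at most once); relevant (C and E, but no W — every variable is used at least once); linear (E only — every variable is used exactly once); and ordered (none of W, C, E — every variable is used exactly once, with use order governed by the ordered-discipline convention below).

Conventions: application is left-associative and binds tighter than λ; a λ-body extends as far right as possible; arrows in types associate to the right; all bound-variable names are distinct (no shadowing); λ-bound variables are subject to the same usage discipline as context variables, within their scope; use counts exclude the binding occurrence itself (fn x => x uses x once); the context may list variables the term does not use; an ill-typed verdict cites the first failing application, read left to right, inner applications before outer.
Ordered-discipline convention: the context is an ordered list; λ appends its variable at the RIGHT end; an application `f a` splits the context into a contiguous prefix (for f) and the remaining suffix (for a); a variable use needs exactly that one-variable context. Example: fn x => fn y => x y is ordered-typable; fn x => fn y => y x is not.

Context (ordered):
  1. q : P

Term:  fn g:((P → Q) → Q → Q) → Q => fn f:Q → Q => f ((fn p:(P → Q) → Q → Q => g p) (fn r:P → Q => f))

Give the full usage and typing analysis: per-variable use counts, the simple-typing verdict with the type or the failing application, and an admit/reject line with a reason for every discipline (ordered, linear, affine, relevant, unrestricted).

usage: q: 0, g (λ-bound): 1, f (λ-bound): 2, p (λ-bound): 1, r (λ-bound): 0
uses in reading order: f, g, p, f
typing: ✓ — (((P → Q) → Q → Q) → Q) → (Q → Q) → Q
ordered ✗ (uses contraction: f ×2; unused: q, r — weakening required)
linear ✗ (uses contraction: f ×2; unused: q, r — weakening required)
affine ✗ (uses contraction: f ×2)
relevant ✗ (unused: q, r — weakening required)
unrestricted ✓ (type-checks ((((P → Q) → Q → Q) → Q) → (Q → Q) → Q) and nothing is barred)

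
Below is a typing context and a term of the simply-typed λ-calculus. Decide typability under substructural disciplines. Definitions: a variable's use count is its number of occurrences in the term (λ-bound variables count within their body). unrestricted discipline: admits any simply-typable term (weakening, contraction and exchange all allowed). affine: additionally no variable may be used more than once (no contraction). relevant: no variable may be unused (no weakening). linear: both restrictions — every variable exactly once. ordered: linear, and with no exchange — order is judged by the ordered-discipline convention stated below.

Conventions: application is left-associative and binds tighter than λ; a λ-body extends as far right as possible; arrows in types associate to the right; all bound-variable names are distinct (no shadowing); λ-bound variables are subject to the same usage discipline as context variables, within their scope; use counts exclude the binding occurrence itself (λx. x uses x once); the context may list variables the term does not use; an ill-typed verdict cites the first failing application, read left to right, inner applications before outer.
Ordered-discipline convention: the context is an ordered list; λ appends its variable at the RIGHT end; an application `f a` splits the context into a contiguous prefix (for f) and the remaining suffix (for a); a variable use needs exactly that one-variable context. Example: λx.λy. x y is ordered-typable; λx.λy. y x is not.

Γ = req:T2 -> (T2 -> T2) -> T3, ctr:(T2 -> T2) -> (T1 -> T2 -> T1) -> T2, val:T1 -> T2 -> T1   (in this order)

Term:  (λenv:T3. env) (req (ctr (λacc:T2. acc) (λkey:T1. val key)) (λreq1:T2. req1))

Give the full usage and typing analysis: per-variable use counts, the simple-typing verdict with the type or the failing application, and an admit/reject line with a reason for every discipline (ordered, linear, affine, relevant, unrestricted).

usage: req=1, ctr=1, val=1, env [bound]=1, acc [bound]=1, key [bound]=1, req1 [bound]=1
order of uses: env, req, ctr, acc, val, key, req1
typing: well-typed — term : T3
ordered: ✓ — req, ctr, val, env, acc, key, req1 once each; derivable with no W/C/E
linear: ✓ — each of req, ctr, val, env, acc, key, req1 used exactly once
affine: ✓ — at most one use each (req, ctr, val, env, acc, key, req1)
relevant: ✓ — req, ctr, val, env, acc, key, req1: all used, weakening unneeded
unrestricted: ✓ — type-checks (T3) and nothing is barred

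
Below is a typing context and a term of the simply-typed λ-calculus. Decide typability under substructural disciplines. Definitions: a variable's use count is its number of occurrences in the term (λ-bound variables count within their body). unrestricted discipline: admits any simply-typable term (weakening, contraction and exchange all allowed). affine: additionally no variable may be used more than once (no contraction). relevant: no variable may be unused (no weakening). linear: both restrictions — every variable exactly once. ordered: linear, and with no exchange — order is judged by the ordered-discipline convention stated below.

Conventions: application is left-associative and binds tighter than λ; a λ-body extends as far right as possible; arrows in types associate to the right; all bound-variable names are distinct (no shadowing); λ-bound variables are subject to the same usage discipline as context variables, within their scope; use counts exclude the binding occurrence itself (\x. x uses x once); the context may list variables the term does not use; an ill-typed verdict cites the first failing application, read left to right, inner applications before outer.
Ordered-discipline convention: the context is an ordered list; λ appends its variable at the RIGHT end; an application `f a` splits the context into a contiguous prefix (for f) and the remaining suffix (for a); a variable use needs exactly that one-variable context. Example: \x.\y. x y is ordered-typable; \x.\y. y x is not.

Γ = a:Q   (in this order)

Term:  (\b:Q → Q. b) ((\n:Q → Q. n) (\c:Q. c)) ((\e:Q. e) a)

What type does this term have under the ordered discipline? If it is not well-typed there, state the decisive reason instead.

term : Q
variable uses: a ×1, b (bound) ×1, n (bound) ×1, c (bound) ×1, e (bound) ×1
order of uses: b, n, c, e, a
typing: well-typed at Q
per-discipline verdicts: ordered ✓, linear ✓, affine ✓, relevant ✓, unrestricted ✓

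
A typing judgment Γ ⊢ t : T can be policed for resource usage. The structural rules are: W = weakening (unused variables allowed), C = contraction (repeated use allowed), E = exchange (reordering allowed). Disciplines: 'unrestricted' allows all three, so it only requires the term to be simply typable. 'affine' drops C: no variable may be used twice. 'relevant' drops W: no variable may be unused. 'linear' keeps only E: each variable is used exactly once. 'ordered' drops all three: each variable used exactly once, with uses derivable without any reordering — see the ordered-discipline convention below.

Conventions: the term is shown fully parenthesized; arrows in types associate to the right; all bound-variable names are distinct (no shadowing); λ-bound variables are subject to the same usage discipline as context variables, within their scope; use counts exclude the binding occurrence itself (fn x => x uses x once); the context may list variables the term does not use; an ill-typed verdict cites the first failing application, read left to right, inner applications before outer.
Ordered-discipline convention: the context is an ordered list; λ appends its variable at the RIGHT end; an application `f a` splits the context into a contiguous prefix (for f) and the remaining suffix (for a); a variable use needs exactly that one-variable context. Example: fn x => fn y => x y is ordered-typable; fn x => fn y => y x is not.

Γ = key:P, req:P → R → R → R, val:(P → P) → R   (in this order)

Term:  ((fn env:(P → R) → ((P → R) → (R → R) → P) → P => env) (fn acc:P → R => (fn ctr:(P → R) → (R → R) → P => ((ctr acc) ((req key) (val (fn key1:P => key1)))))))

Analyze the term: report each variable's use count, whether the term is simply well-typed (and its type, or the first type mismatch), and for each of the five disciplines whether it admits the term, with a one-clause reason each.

counts: key ×1; req ×1; val ×1; env [bound] ×1; acc [bound] ×1; ctr [bound] ×1; key1 [bound] ×1
use order (left to right): env, ctr, acc, req, key, val, key1
typing: well-typed — term : (P → R) → ((P → R) → (R → R) → P) → P
ordered ✗ (no ordered split (uses run env, ctr, acc, req, key, val, key1))
linear ✓ (single use per variable (key, req, val, env, acc, ctr, key1))
affine ✓ (key, req, val, env, acc, ctr, key1: no repeats, contraction unneeded)
relevant ✓ (every one of key, req, val, env, acc, ctr, key1 appears)
unrestricted ✓ (simply typable at (P → R) → ((P → R) → (R → R) → P) → P; W, C, E all held)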